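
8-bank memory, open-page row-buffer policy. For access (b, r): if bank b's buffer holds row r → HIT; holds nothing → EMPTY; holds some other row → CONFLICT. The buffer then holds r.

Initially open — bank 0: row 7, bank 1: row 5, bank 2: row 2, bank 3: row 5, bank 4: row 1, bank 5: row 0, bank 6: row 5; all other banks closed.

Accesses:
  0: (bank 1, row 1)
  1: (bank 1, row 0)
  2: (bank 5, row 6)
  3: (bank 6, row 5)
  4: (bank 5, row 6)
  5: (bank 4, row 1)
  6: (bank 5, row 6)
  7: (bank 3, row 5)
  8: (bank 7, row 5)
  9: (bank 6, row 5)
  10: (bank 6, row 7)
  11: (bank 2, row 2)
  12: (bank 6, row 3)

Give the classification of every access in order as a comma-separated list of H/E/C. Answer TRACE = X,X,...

TRACE = C,C,C,H,H,H,H,H,E,H,C,H,C

0: bank 1 row 1 — prev 5 → CONFLICT
1: bank 1 row 0 — prev 1 → CONFLICT
2: bank 5 row 6 — prev 0 → CONFLICT
3: bank 6 row 5 — prev 5 → HIT
4: bank 5 row 6 — prev 6 → HIT
5: bank 4 row 1 — prev 1 → HIT
6: bank 5 row 6 — prev 6 → HIT
7: bank 3 row 5 — prev 5 → HIT
8: bank 7 row 5 — prev None → EMPTY
9: bank 6 row 5 — prev 5 → HIT
10: bank 6 row 7 — prev 5 → CONFLICT
11: bank 2 row 2 — prev 2 → HIT
12: bank 6 row 3 — prev 7 → CONFLICT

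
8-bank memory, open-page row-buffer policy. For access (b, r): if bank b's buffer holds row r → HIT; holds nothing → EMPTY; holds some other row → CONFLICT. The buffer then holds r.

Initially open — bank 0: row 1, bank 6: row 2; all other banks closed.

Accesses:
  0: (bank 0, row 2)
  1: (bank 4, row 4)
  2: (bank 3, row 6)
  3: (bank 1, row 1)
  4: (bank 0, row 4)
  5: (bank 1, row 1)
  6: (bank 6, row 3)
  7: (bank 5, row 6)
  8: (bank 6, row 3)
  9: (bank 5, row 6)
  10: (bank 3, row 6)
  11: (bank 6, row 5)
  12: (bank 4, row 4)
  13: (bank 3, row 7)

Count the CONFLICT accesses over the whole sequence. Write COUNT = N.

0: bank 0 row 2 — prev 1 → CONFLICT
1: bank 4 row 4 — prev None → EMPTY
2: bank 3 row 6 — prev None → EMPTY
3: bank 1 row 1 — prev None → EMPTY
4: bank 0 row 4 — prev 2 → CONFLICT
5: bank 1 row 1 — prev 1 → HIT
6: bank 6 row 3 — prev 2 → CONFLICT
7: bank 5 row 6 — prev None → EMPTY
8: bank 6 row 3 — prev 3 → HIT
9: bank 5 row 6 — prev 6 → HIT
10: bank 3 row 6 — prev 6 → HIT
11: bank 6 row 5 — prev 3 → CONFLICT
12: bank 4 row 4 — prev 4 → HIT
13: bank 3 row 7 — prev 6 → CONFLICT

COUNT = 5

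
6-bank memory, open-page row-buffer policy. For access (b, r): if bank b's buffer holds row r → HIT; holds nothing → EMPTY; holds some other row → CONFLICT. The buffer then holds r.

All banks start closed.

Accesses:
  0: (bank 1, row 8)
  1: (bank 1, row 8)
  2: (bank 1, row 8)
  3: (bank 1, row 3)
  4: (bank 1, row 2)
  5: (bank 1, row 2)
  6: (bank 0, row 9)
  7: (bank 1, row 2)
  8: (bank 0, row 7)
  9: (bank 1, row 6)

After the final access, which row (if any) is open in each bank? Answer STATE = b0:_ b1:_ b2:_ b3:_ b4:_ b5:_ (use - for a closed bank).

STATE = b0:7 b1:6 b2:- b3:- b4:- b5:-

step 0: bank1 None->8 [EMPTY]
step 1: bank1 8->8 [HIT]
step 2: bank1 8->8 [HIT]
step 3: bank1 8->3 [CONFLICT]
step 4: bank1 3->2 [CONFLICT]
step 5: bank1 2->2 [HIT]
step 6: bank0 None->9 [EMPTY]
step 7: bank1 2->2 [HIT]
step 8: bank0 9->7 [CONFLICT]
step 9: bank1 2->6 [CONFLICT]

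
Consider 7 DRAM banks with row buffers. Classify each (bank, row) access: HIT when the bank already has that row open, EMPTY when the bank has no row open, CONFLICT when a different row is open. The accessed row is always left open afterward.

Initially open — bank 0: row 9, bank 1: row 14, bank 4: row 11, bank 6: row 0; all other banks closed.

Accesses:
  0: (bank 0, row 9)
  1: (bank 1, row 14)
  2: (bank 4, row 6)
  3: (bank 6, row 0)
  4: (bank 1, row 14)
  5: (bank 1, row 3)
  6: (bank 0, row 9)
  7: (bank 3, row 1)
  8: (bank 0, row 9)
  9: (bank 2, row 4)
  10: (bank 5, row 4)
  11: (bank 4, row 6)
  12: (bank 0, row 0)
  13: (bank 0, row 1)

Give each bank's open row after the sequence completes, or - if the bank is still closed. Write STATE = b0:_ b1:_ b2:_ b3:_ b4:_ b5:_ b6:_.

STATE = b0:1 b1:3 b2:4 b3:1 b4:6 b5:4 b6:0

  [0] b0 r9: had r9 ⇒ H
  [1] b1 r14: had r14 ⇒ H
  [2] b4 r6: had r11 ⇒ C
  [3] b6 r0: had r0 ⇒ H
  [4] b1 r14: had r14 ⇒ H
  [5] b1 r3: had r14 ⇒ C
  [6] b0 r9: had r9 ⇒ H
  [7] b3 r1: no row ⇒ E
  [8] b0 r9: had r9 ⇒ H
  [9] b2 r4: no row ⇒ E
  [10] b5 r4: no row ⇒ E
  [11] b4 r6: had r6 ⇒ H
  [12] b0 r0: had r9 ⇒ C
  [13] b0 r1: had r0 ⇒ C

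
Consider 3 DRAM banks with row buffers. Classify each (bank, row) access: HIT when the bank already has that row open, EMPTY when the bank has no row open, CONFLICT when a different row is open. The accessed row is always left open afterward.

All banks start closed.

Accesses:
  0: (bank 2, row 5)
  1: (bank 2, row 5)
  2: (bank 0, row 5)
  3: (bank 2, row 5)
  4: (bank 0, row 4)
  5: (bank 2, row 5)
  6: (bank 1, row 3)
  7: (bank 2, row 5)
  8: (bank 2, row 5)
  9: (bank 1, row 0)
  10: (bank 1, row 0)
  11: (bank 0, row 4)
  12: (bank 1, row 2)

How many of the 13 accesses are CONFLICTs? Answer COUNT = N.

  [0] b2 r5: no row ⇒ E
  [1] b2 r5: had r5 ⇒ H
  [2] b0 r5: no row ⇒ E
  [3] b2 r5: had r5 ⇒ H
  [4] b0 r4: had r5 ⇒ C
  [5] b2 r5: had r5 ⇒ H
  [6] b1 r3: no row ⇒ E
  [7] b2 r5: had r5 ⇒ H
  [8] b2 r5: had r5 ⇒ H
  [9] b1 r0: had r3 ⇒ C
  [10] b1 r0: had r0 ⇒ H
  [11] b0 r4: had r4 ⇒ H
  [12] b1 r2: had r0 ⇒ C

COUNT = 3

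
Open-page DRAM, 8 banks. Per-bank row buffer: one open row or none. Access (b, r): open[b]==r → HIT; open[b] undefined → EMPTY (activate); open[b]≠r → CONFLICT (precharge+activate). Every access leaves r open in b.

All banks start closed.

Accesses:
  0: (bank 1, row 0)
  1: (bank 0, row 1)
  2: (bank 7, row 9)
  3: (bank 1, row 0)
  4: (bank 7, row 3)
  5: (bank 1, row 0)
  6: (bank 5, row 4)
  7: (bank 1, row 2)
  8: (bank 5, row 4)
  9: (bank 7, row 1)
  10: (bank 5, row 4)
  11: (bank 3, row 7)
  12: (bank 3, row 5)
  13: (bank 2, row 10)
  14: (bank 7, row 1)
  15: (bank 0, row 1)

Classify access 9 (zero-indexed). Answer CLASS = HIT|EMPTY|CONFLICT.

#0 (1,0) E
#1 (0,1) E
#2 (7,9) E
#3 (1,0) H  (was 0)
#4 (7,3) C  (was 9)
#5 (1,0) H  (was 0)
#6 (5,4) E
#7 (1,2) C  (was 0)
#8 (5,4) H  (was 4)
#9 (7,1) C  (was 3)
#10 (5,4) H  (was 4)
#11 (3,7) E
#12 (3,5) C  (was 7)
#13 (2,10) E
#14 (7,1) H  (was 1)
#15 (0,1) H  (was 1)

CLASS = CONFLICT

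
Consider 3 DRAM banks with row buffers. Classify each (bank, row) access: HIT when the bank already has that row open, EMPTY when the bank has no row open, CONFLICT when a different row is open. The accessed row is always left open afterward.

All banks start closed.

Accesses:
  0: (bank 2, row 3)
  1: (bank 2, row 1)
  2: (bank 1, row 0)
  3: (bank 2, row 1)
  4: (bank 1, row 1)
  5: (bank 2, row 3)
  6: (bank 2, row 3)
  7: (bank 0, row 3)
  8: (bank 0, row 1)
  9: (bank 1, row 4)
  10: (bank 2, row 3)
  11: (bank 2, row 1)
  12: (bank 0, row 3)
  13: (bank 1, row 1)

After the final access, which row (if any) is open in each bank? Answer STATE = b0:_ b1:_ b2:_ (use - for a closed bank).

STATE = b0:3 b1:1 b2:1

#0 (2,3) E
#1 (2,1) C  (was 3)
#2 (1,0) E
#3 (2,1) H  (was 1)
#4 (1,1) C  (was 0)
#5 (2,3) C  (was 1)
#6 (2,3) H  (was 3)
#7 (0,3) E
#8 (0,1) C  (was 3)
#9 (1,4) C  (was 1)
#10 (2,3) H  (was 3)
#11 (2,1) C  (was 3)
#12 (0,3) C  (was 1)
#13 (1,1) C  (was 4)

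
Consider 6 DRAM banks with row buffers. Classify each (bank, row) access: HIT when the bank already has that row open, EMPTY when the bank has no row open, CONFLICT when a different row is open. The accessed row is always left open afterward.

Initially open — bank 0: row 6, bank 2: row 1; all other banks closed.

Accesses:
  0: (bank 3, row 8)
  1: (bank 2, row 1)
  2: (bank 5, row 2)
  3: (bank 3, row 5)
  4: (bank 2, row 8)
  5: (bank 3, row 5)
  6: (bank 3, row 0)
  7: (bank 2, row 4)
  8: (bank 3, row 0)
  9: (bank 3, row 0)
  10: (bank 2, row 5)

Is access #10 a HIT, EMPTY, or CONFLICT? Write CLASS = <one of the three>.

CLASS = CONFLICT

#0 (3,8) E
#1 (2,1) H  (was 1)
#2 (5,2) E
#3 (3,5) C  (was 8)
#4 (2,8) C  (was 1)
#5 (3,5) H  (was 5)
#6 (3,0) C  (was 5)
#7 (2,4) C  (was 8)
#8 (3,0) H  (was 0)
#9 (3,0) H  (was 0)
#10 (2,5) C  (was 4)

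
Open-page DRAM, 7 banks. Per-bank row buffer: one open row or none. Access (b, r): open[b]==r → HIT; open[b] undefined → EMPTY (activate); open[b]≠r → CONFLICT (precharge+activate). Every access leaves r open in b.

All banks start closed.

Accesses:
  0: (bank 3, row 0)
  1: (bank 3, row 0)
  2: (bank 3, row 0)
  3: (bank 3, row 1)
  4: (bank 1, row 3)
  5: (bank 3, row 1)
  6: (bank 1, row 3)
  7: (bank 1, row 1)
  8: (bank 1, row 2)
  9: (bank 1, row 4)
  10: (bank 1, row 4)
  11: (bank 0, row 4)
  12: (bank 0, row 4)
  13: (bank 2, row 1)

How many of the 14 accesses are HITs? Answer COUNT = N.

0: bank 3 row 0 — prev None → EMPTY
1: bank 3 row 0 — prev 0 → HIT
2: bank 3 row 0 — prev 0 → HIT
3: bank 3 row 1 — prev 0 → CONFLICT
4: bank 1 row 3 — prev None → EMPTY
5: bank 3 row 1 — prev 1 → HIT
6: bank 1 row 3 — prev 3 → HIT
7: bank 1 row 1 — prev 3 → CONFLICT
8: bank 1 row 2 — prev 1 → CONFLICT
9: bank 1 row 4 — prev 2 → CONFLICT
10: bank 1 row 4 — prev 4 → HIT
11: bank 0 row 4 — prev None → EMPTY
12: bank 0 row 4 — prev 4 → HIT
13: bank 2 row 1 — prev None → EMPTY

COUNT = 6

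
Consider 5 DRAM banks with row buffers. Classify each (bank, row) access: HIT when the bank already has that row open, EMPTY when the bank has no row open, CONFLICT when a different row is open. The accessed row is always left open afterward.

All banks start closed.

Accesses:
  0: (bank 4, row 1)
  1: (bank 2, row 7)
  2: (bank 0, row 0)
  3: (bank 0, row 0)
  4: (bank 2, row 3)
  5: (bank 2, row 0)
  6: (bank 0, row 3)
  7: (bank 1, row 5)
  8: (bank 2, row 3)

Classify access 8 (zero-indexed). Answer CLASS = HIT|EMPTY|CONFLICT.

step 0: bank4 None->1 [EMPTY]
step 1: bank2 None->7 [EMPTY]
step 2: bank0 None->0 [EMPTY]
step 3: bank0 0->0 [HIT]
step 4: bank2 7->3 [CONFLICT]
step 5: bank2 3->0 [CONFLICT]
step 6: bank0 0->3 [CONFLICT]
step 7: bank1 None->5 [EMPTY]
step 8: bank2 0->3 [CONFLICT]

CLASS = CONFLICT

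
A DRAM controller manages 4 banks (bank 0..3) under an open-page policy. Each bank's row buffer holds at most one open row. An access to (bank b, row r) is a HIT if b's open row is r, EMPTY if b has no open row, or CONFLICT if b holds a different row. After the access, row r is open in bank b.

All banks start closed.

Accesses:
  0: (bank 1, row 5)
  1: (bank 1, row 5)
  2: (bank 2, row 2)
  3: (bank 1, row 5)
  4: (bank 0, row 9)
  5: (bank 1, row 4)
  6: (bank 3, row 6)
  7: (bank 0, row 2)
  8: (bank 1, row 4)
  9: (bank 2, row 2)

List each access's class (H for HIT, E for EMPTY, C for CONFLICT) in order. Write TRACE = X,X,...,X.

  [0] b1 r5: no row ⇒ E
  [1] b1 r5: had r5 ⇒ H
  [2] b2 r2: no row ⇒ E
  [3] b1 r5: had r5 ⇒ H
  [4] b0 r9: no row ⇒ E
  [5] b1 r4: had r5 ⇒ C
  [6] b3 r6: no row ⇒ E
  [7] b0 r2: had r9 ⇒ C
  [8] b1 r4: had r4 ⇒ H
  [9] b2 r2: had r2 ⇒ H

TRACE = E,H,E,H,E,C,E,C,H,H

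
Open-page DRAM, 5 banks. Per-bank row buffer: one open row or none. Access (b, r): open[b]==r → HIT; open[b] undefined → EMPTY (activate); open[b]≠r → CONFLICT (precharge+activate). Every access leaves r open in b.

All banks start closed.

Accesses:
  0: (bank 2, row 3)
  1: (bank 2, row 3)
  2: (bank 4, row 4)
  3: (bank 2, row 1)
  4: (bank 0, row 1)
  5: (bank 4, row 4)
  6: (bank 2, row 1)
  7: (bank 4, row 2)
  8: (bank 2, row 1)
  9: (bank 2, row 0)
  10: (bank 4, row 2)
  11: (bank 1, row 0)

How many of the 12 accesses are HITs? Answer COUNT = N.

#0 (2,3) E
#1 (2,3) H  (was 3)
#2 (4,4) E
#3 (2,1) C  (was 3)
#4 (0,1) E
#5 (4,4) H  (was 4)
#6 (2,1) H  (was 1)
#7 (4,2) C  (was 4)
#8 (2,1) H  (was 1)
#9 (2,0) C  (was 1)
#10 (4,2) H  (was 2)
#11 (1,0) E

COUNT = 5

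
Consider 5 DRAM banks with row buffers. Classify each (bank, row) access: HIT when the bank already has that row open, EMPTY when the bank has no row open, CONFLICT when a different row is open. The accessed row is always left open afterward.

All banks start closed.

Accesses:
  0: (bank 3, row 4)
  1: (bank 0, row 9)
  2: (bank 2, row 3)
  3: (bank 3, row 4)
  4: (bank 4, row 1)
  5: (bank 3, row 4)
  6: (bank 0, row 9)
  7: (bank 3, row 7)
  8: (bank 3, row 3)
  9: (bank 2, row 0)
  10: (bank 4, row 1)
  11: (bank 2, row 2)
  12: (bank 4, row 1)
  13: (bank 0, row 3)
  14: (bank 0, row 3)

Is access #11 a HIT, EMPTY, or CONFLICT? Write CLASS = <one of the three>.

#0 (3,4) E
#1 (0,9) E
#2 (2,3) E
#3 (3,4) H  (was 4)
#4 (4,1) E
#5 (3,4) H  (was 4)
#6 (0,9) H  (was 9)
#7 (3,7) C  (was 4)
#8 (3,3) C  (was 7)
#9 (2,0) C  (was 3)
#10 (4,1) H  (was 1)
#11 (2,2) C  (was 0)
#12 (4,1) H  (was 1)
#13 (0,3) C  (was 9)
#14 (0,3) H  (was 3)

CLASS = CONFLICT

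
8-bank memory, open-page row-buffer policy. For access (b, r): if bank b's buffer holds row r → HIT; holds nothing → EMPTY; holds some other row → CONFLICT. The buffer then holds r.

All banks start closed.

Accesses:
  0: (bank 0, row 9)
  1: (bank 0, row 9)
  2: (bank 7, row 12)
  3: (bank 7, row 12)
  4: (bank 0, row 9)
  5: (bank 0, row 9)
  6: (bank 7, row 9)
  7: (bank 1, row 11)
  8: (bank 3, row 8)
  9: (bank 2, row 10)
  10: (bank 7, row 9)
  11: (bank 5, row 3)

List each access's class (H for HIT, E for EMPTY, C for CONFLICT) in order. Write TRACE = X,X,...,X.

TRACE = E,H,E,H,H,H,C,E,E,E,H,E

0: bank 0 row 9 — prev None → EMPTY
1: bank 0 row 9 — prev 9 → HIT
2: bank 7 row 12 — prev None → EMPTY
3: bank 7 row 12 — prev 12 → HIT
4: bank 0 row 9 — prev 9 → HIT
5: bank 0 row 9 — prev 9 → HIT
6: bank 7 row 9 — prev 12 → CONFLICT
7: bank 1 row 11 — prev None → EMPTY
8: bank 3 row 8 — prev None → EMPTY
9: bank 2 row 10 — prev None → EMPTY
10: bank 7 row 9 — prev 9 → HIT
11: bank 5 row 3 — prev None → EMPTY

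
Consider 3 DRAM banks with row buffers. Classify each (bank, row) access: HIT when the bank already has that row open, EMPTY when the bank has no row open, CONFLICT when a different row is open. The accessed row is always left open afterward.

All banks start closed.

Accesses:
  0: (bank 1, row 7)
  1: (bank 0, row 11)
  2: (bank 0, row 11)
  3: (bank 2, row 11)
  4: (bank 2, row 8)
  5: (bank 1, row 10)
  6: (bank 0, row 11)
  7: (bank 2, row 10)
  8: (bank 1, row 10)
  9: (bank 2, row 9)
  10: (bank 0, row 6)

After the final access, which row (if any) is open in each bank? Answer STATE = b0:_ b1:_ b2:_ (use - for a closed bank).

0: bank 1 row 7 — prev None → EMPTY
1: bank 0 row 11 — prev None → EMPTY
2: bank 0 row 11 — prev 11 → HIT
3: bank 2 row 11 — prev None → EMPTY
4: bank 2 row 8 — prev 11 → CONFLICT
5: bank 1 row 10 — prev 7 → CONFLICT
6: bank 0 row 11 — prev 11 → HIT
7: bank 2 row 10 — prev 8 → CONFLICT
8: bank 1 row 10 — prev 10 → HIT
9: bank 2 row 9 — prev 10 → CONFLICT
10: bank 0 row 6 — prev 11 → CONFLICT

STATE = b0:6 b1:10 b2:9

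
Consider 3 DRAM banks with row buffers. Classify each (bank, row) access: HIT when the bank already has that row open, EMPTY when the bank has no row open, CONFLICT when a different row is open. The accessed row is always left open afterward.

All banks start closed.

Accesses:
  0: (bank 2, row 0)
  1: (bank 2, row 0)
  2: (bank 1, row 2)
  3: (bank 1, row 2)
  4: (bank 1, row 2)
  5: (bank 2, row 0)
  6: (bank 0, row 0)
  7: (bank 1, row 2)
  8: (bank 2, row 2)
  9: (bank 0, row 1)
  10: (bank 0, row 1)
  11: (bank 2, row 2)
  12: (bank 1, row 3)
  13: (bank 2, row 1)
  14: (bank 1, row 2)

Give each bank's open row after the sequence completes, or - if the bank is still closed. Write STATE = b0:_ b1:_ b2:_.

STATE = b0:1 b1:2 b2:1

step 0: bank2 None->0 [EMPTY]
step 1: bank2 0->0 [HIT]
step 2: bank1 None->2 [EMPTY]
step 3: bank1 2->2 [HIT]
step 4: bank1 2->2 [HIT]
step 5: bank2 0->0 [HIT]
step 6: bank0 None->0 [EMPTY]
step 7: bank1 2->2 [HIT]
step 8: bank2 0->2 [CONFLICT]
step 9: bank0 0->1 [CONFLICT]
step 10: bank0 1->1 [HIT]
step 11: bank2 2->2 [HIT]
step 12: bank1 2->3 [CONFLICT]
step 13: bank2 2->1 [CONFLICT]
step 14: bank1 3->2 [CONFLICT]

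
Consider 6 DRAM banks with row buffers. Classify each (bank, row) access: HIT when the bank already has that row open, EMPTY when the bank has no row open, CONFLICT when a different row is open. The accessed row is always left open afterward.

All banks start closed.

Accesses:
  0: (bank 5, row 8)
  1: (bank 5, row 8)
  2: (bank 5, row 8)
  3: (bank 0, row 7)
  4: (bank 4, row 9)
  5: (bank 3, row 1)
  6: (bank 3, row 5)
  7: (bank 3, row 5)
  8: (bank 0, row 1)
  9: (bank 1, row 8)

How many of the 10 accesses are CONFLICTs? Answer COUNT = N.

COUNT = 2

#0 (5,8) E
#1 (5,8) H  (was 8)
#2 (5,8) H  (was 8)
#3 (0,7) E
#4 (4,9) E
#5 (3,1) E
#6 (3,5) C  (was 1)
#7 (3,5) H  (was 5)
#8 (0,1) C  (was 7)
#9 (1,8) E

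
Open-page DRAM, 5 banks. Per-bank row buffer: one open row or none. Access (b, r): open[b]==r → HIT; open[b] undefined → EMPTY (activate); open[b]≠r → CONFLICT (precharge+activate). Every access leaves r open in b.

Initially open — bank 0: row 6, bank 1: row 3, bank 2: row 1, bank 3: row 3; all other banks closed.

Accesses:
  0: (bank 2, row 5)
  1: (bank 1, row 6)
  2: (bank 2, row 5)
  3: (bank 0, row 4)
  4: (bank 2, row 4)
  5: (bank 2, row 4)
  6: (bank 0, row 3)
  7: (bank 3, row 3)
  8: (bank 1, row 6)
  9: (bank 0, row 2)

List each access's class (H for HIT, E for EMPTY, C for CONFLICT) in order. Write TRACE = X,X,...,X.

  [0] b2 r5: had r1 ⇒ C
  [1] b1 r6: had r3 ⇒ C
  [2] b2 r5: had r5 ⇒ H
  [3] b0 r4: had r6 ⇒ C
  [4] b2 r4: had r5 ⇒ C
  [5] b2 r4: had r4 ⇒ H
  [6] b0 r3: had r4 ⇒ C
  [7] b3 r3: had r3 ⇒ H
  [8] b1 r6: had r6 ⇒ H
  [9] b0 r2: had r3 ⇒ C

TRACE = C,C,H,C,C,H,C,H,H,C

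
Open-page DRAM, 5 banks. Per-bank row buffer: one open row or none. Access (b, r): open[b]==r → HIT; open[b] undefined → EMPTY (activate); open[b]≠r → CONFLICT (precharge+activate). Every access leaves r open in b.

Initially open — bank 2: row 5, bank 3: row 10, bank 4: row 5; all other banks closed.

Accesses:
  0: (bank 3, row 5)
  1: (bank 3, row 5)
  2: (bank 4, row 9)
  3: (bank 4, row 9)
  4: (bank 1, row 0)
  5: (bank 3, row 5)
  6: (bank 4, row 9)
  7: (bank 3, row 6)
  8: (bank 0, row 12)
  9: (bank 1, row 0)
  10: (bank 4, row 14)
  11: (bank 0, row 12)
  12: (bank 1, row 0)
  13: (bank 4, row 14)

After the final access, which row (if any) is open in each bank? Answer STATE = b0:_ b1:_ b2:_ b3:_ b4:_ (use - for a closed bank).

STATE = b0:12 b1:0 b2:5 b3:6 b4:14

0: bank 3 row 5 — prev 10 → CONFLICT
1: bank 3 row 5 — prev 5 → HIT
2: bank 4 row 9 — prev 5 → CONFLICT
3: bank 4 row 9 — prev 9 → HIT
4: bank 1 row 0 — prev None → EMPTY
5: bank 3 row 5 — prev 5 → HIT
6: bank 4 row 9 — prev 9 → HIT
7: bank 3 row 6 — prev 5 → CONFLICT
8: bank 0 row 12 — prev None → EMPTY
9: bank 1 row 0 — prev 0 → HIT
10: bank 4 row 14 — prev 9 → CONFLICT
11: bank 0 row 12 — prev 12 → HIT
12: bank 1 row 0 — prev 0 → HIT
13: bank 4 row 14 — prev 14 → HIT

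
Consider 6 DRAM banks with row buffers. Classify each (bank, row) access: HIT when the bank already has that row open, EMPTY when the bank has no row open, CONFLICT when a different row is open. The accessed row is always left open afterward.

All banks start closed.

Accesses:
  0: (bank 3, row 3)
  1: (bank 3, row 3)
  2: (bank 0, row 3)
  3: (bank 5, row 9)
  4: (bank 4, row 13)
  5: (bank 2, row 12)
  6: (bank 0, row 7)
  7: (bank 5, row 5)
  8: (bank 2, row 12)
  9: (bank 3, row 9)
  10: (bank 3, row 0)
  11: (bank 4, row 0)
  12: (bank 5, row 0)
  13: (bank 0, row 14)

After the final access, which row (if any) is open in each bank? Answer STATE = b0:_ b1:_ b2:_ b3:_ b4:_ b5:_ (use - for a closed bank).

STATE = b0:14 b1:- b2:12 b3:0 b4:0 b5:0

  [0] b3 r3: no row ⇒ E
  [1] b3 r3: had r3 ⇒ H
  [2] b0 r3: no row ⇒ E
  [3] b5 r9: no row ⇒ E
  [4] b4 r13: no row ⇒ E
  [5] b2 r12: no row ⇒ E
  [6] b0 r7: had r3 ⇒ C
  [7] b5 r5: had r9 ⇒ C
  [8] b2 r12: had r12 ⇒ H
  [9] b3 r9: had r3 ⇒ C
  [10] b3 r0: had r9 ⇒ C
  [11] b4 r0: had r13 ⇒ C
  [12] b5 r0: had r5 ⇒ C
  [13] b0 r14: had r7 ⇒ C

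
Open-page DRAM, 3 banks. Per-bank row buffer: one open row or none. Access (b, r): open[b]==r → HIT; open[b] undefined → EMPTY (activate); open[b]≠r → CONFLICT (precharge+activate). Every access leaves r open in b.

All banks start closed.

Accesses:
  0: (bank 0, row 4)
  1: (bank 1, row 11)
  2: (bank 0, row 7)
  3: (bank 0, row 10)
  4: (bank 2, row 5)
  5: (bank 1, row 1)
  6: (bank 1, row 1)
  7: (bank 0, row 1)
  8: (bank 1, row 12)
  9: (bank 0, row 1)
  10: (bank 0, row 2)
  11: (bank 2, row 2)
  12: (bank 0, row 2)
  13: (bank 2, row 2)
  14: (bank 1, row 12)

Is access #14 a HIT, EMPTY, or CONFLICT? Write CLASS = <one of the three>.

CLASS = HIT

  [0] b0 r4: no row ⇒ E
  [1] b1 r11: no row ⇒ E
  [2] b0 r7: had r4 ⇒ C
  [3] b0 r10: had r7 ⇒ C
  [4] b2 r5: no row ⇒ E
  [5] b1 r1: had r11 ⇒ C
  [6] b1 r1: had r1 ⇒ H
  [7] b0 r1: had r10 ⇒ C
  [8] b1 r12: had r1 ⇒ C
  [9] b0 r1: had r1 ⇒ H
  [10] b0 r2: had r1 ⇒ C
  [11] b2 r2: had r5 ⇒ C
  [12] b0 r2: had r2 ⇒ H
  [13] b2 r2: had r2 ⇒ H
  [14] b1 r12: had r12 ⇒ H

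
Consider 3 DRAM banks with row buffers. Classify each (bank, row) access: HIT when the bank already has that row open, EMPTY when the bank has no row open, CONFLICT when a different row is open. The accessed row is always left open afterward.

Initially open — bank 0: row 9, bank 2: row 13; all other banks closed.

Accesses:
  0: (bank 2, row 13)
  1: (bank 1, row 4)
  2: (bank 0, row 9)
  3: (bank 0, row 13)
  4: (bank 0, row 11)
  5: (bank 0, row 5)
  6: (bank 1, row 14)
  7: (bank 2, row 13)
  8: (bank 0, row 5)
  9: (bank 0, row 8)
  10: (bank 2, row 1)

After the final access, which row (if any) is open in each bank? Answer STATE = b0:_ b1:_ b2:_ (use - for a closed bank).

0: bank 2 row 13 — prev 13 → HIT
1: bank 1 row 4 — prev None → EMPTY
2: bank 0 row 9 — prev 9 → HIT
3: bank 0 row 13 — prev 9 → CONFLICT
4: bank 0 row 11 — prev 13 → CONFLICT
5: bank 0 row 5 — prev 11 → CONFLICT
6: bank 1 row 14 — prev 4 → CONFLICT
7: bank 2 row 13 — prev 13 → HIT
8: bank 0 row 5 — prev 5 → HIT
9: bank 0 row 8 — prev 5 → CONFLICT
10: bank 2 row 1 — prev 13 → CONFLICT

STATE = b0:8 b1:14 b2:1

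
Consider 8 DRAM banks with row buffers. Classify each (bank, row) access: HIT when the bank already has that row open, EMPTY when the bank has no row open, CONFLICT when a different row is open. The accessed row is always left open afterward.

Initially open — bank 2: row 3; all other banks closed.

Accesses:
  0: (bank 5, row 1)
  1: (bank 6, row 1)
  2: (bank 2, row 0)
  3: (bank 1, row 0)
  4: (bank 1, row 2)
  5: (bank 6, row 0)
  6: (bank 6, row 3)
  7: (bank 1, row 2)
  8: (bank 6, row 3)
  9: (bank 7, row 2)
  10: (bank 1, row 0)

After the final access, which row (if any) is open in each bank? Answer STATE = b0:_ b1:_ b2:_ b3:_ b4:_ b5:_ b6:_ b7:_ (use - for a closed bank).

#0 (5,1) E
#1 (6,1) E
#2 (2,0) C  (was 3)
#3 (1,0) E
#4 (1,2) C  (was 0)
#5 (6,0) C  (was 1)
#6 (6,3) C  (was 0)
#7 (1,2) H  (was 2)
#8 (6,3) H  (was 3)
#9 (7,2) E
#10 (1,0) C  (was 2)

STATE = b0:- b1:0 b2:0 b3:- b4:- b5:1 b6:3 b7:2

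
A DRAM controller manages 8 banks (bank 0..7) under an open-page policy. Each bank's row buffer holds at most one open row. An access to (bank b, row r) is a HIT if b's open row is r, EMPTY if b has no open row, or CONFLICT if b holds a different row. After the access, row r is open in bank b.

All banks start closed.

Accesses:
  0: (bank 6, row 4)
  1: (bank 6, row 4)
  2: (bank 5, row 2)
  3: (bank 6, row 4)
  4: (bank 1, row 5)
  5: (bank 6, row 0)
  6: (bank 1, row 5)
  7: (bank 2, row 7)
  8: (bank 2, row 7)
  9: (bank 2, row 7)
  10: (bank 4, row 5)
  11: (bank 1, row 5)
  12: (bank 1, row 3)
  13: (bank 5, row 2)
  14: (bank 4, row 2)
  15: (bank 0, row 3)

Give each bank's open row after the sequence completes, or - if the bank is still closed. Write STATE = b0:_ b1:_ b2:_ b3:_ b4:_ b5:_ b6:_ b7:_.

STATE = b0:3 b1:3 b2:7 b3:- b4:2 b5:2 b6:0 b7:-

0: bank 6 row 4 — prev None → EMPTY
1: bank 6 row 4 — prev 4 → HIT
2: bank 5 row 2 — prev None → EMPTY
3: bank 6 row 4 — prev 4 → HIT
4: bank 1 row 5 — prev None → EMPTY
5: bank 6 row 0 — prev 4 → CONFLICT
6: bank 1 row 5 — prev 5 → HIT
7: bank 2 row 7 — prev None → EMPTY
8: bank 2 row 7 — prev 7 → HIT
9: bank 2 row 7 — prev 7 → HIT
10: bank 4 row 5 — prev None → EMPTY
11: bank 1 row 5 — prev 5 → HIT
12: bank 1 row 3 — prev 5 → CONFLICT
13: bank 5 row 2 — prev 2 → HIT
14: bank 4 row 2 — prev 5 → CONFLICT
15: bank 0 row 3 — prev None → EMPTY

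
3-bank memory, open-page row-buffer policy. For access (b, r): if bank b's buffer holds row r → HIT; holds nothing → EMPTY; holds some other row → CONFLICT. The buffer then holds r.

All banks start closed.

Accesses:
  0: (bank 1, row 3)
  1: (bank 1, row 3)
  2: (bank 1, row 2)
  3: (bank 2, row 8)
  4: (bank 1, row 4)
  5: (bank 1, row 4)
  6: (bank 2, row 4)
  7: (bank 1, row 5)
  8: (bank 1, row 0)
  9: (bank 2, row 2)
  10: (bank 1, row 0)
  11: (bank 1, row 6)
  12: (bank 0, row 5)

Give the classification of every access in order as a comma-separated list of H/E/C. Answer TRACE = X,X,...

TRACE = E,H,C,E,C,H,C,C,C,C,H,C,E

step 0: bank1 None->3 [EMPTY]
step 1: bank1 3->3 [HIT]
step 2: bank1 3->2 [CONFLICT]
step 3: bank2 None->8 [EMPTY]
step 4: bank1 2->4 [CONFLICT]
step 5: bank1 4->4 [HIT]
step 6: bank2 8->4 [CONFLICT]
step 7: bank1 4->5 [CONFLICT]
step 8: bank1 5->0 [CONFLICT]
step 9: bank2 4->2 [CONFLICT]
step 10: bank1 0->0 [HIT]
step 11: bank1 0->6 [CONFLICT]
step 12: bank0 None->5 [EMPTY]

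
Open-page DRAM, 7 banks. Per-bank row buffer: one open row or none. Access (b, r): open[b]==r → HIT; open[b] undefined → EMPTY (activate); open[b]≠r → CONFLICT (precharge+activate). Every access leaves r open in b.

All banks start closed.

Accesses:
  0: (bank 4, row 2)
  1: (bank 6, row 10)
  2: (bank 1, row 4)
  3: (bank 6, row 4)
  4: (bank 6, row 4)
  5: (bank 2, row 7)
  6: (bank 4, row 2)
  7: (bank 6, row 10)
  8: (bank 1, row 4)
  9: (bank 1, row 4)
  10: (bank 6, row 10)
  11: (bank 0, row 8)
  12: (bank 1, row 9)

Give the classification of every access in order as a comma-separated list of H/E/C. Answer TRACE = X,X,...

#0 (4,2) E
#1 (6,10) E
#2 (1,4) E
#3 (6,4) C  (was 10)
#4 (6,4) H  (was 4)
#5 (2,7) E
#6 (4,2) H  (was 2)
#7 (6,10) C  (was 4)
#8 (1,4) H  (was 4)
#9 (1,4) H  (was 4)
#10 (6,10) H  (was 10)
#11 (0,8) E
#12 (1,9) C  (was 4)

TRACE = E,E,E,C,H,E,H,C,H,H,H,E,C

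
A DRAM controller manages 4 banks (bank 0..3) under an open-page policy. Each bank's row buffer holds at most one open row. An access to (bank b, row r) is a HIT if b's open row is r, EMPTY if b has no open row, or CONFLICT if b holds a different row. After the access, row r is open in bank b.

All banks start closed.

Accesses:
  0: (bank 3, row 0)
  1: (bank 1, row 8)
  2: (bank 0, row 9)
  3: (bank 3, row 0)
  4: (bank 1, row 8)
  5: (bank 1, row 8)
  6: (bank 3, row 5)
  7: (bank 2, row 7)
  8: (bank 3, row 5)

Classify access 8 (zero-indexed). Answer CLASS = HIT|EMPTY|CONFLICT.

CLASS = HIT

#0 (3,0) E
#1 (1,8) E
#2 (0,9) E
#3 (3,0) H  (was 0)
#4 (1,8) H  (was 8)
#5 (1,8) H  (was 8)
#6 (3,5) C  (was 0)
#7 (2,7) E
#8 (3,5) H  (was 5)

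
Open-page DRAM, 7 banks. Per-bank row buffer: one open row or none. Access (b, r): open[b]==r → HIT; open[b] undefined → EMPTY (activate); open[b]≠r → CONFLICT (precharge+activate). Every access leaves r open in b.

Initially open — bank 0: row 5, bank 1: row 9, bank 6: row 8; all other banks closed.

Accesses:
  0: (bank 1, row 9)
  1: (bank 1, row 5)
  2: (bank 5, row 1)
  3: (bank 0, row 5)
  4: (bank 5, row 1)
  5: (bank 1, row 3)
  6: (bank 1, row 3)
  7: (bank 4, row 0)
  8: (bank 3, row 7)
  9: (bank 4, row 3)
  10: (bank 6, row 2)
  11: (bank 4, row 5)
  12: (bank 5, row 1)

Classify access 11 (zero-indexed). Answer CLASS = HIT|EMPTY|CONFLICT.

0: bank 1 row 9 — prev 9 → HIT
1: bank 1 row 5 — prev 9 → CONFLICT
2: bank 5 row 1 — prev None → EMPTY
3: bank 0 row 5 — prev 5 → HIT
4: bank 5 row 1 — prev 1 → HIT
5: bank 1 row 3 — prev 5 → CONFLICT
6: bank 1 row 3 — prev 3 → HIT
7: bank 4 row 0 — prev None → EMPTY
8: bank 3 row 7 — prev None → EMPTY
9: bank 4 row 3 — prev 0 → CONFLICT
10: bank 6 row 2 — prev 8 → CONFLICT
11: bank 4 row 5 — prev 3 → CONFLICT
12: bank 5 row 1 — prev 1 → HIT

CLASS = CONFLICT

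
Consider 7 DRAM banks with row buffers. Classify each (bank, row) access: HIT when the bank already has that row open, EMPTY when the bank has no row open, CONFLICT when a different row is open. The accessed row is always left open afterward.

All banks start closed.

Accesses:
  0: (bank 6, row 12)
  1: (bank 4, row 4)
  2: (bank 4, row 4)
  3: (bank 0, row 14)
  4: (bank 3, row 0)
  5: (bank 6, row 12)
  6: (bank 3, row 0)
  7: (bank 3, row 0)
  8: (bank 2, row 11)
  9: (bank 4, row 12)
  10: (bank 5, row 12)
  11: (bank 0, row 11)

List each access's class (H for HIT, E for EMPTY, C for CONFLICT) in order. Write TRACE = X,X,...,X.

0: bank 6 row 12 — prev None → EMPTY
1: bank 4 row 4 — prev None → EMPTY
2: bank 4 row 4 — prev 4 → HIT
3: bank 0 row 14 — prev None → EMPTY
4: bank 3 row 0 — prev None → EMPTY
5: bank 6 row 12 — prev 12 → HIT
6: bank 3 row 0 — prev 0 → HIT
7: bank 3 row 0 — prev 0 → HIT
8: bank 2 row 11 — prev None → EMPTY
9: bank 4 row 12 — prev 4 → CONFLICT
10: bank 5 row 12 — prev None → EMPTY
11: bank 0 row 11 — prev 14 → CONFLICT

TRACE = E,E,H,E,E,H,H,H,E,C,E,C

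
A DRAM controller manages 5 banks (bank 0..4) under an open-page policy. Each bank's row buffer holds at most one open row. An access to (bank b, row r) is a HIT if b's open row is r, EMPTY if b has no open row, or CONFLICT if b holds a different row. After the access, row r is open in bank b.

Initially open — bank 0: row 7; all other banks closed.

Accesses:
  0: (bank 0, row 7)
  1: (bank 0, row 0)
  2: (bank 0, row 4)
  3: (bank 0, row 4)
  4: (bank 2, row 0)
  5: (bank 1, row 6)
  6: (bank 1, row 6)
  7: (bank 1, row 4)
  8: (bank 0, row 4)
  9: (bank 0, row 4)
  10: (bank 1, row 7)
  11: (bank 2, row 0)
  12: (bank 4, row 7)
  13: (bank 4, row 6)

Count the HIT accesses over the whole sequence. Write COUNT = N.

0: bank 0 row 7 — prev 7 → HIT
1: bank 0 row 0 — prev 7 → CONFLICT
2: bank 0 row 4 — prev 0 → CONFLICT
3: bank 0 row 4 — prev 4 → HIT
4: bank 2 row 0 — prev None → EMPTY
5: bank 1 row 6 — prev None → EMPTY
6: bank 1 row 6 — prev 6 → HIT
7: bank 1 row 4 — prev 6 → CONFLICT
8: bank 0 row 4 — prev 4 → HIT
9: bank 0 row 4 — prev 4 → HIT
10: bank 1 row 7 — prev 4 → CONFLICT
11: bank 2 row 0 — prev 0 → HIT
12: bank 4 row 7 — prev None → EMPTY
13: bank 4 row 6 — prev 7 → CONFLICT

COUNT = 6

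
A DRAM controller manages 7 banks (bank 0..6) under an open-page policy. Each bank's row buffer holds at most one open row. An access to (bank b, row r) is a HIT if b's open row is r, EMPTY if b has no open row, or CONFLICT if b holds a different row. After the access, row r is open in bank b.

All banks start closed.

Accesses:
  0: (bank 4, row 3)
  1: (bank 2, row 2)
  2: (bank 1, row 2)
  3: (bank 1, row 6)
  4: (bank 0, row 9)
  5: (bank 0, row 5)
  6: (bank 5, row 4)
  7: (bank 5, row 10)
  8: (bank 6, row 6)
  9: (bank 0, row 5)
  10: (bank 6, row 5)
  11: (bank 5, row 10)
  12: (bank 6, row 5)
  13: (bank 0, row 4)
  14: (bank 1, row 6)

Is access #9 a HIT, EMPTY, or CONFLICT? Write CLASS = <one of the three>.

CLASS = HIT

#0 (4,3) E
#1 (2,2) E
#2 (1,2) E
#3 (1,6) C  (was 2)
#4 (0,9) E
#5 (0,5) C  (was 9)
#6 (5,4) E
#7 (5,10) C  (was 4)
#8 (6,6) E
#9 (0,5) H  (was 5)
#10 (6,5) C  (was 6)
#11 (5,10) H  (was 10)
#12 (6,5) H  (was 5)
#13 (0,4) C  (was 5)
#14 (1,6) H  (was 6)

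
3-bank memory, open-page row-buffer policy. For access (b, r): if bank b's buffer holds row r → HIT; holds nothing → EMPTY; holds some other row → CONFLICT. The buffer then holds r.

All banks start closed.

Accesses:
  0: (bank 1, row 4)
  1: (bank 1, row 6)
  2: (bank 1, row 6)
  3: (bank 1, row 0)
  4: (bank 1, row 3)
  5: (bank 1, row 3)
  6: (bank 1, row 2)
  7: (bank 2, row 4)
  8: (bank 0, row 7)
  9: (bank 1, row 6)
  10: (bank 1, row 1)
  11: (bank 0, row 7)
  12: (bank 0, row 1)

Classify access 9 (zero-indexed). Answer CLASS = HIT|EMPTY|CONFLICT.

CLASS = CONFLICT

#0 (1,4) E
#1 (1,6) C  (was 4)
#2 (1,6) H  (was 6)
#3 (1,0) C  (was 6)
#4 (1,3) C  (was 0)
#5 (1,3) H  (was 3)
#6 (1,2) C  (was 3)
#7 (2,4) E
#8 (0,7) E
#9 (1,6) C  (was 2)
#10 (1,1) C  (was 6)
#11 (0,7) H  (was 7)
#12 (0,1) C  (was 7)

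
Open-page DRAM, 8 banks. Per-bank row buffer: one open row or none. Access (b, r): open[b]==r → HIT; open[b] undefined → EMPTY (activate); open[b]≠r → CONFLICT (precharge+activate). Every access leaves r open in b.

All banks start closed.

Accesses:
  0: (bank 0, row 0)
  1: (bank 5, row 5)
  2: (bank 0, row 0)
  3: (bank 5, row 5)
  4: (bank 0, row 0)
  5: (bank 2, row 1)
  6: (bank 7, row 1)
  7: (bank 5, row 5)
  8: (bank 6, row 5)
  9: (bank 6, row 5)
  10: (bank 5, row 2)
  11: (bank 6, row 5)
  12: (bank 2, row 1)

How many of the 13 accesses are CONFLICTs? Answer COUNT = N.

COUNT = 1

step 0: bank0 None->0 [EMPTY]
step 1: bank5 None->5 [EMPTY]
step 2: bank0 0->0 [HIT]
step 3: bank5 5->5 [HIT]
step 4: bank0 0->0 [HIT]
step 5: bank2 None->1 [EMPTY]
step 6: bank7 None->1 [EMPTY]
step 7: bank5 5->5 [HIT]
step 8: bank6 None->5 [EMPTY]
step 9: bank6 5->5 [HIT]
step 10: bank5 5->2 [CONFLICT]
step 11: bank6 5->5 [HIT]
step 12: bank2 1->1 [HIT]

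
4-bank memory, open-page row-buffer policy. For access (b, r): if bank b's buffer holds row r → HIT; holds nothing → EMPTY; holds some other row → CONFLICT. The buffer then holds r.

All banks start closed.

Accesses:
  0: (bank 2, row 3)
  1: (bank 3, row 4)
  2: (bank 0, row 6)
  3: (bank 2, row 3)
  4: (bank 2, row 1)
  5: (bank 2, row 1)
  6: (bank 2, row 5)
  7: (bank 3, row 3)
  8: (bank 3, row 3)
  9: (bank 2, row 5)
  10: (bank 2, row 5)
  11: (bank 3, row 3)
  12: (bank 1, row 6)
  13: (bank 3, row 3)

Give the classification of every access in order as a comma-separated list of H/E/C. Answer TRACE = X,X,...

step 0: bank2 None->3 [EMPTY]
step 1: bank3 None->4 [EMPTY]
step 2: bank0 None->6 [EMPTY]
step 3: bank2 3->3 [HIT]
step 4: bank2 3->1 [CONFLICT]
step 5: bank2 1->1 [HIT]
step 6: bank2 1->5 [CONFLICT]
step 7: bank3 4->3 [CONFLICT]
step 8: bank3 3->3 [HIT]
step 9: bank2 5->5 [HIT]
step 10: bank2 5->5 [HIT]
step 11: bank3 3->3 [HIT]
step 12: bank1 None->6 [EMPTY]
step 13: bank3 3->3 [HIT]

TRACE = E,E,E,H,C,H,C,C,H,H,H,H,E,H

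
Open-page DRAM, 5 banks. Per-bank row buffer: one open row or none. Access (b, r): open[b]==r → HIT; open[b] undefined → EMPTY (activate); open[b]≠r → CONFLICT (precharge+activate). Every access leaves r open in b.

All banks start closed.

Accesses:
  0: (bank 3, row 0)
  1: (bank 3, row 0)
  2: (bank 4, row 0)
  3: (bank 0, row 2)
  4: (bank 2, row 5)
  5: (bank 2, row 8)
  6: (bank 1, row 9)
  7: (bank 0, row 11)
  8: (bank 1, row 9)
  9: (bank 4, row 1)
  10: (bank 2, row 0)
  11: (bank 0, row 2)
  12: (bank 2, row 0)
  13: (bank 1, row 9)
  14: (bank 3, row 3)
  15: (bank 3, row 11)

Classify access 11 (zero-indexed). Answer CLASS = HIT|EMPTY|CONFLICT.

CLASS = CONFLICT

  [0] b3 r0: no row ⇒ E
  [1] b3 r0: had r0 ⇒ H
  [2] b4 r0: no row ⇒ E
  [3] b0 r2: no row ⇒ E
  [4] b2 r5: no row ⇒ E
  [5] b2 r8: had r5 ⇒ C
  [6] b1 r9: no row ⇒ E
  [7] b0 r11: had r2 ⇒ C
  [8] b1 r9: had r9 ⇒ H
  [9] b4 r1: had r0 ⇒ C
  [10] b2 r0: had r8 ⇒ C
  [11] b0 r2: had r11 ⇒ C
  [12] b2 r0: had r0 ⇒ H
  [13] b1 r9: had r9 ⇒ H
  [14] b3 r3: had r0 ⇒ C
  [15] b3 r11: had r3 ⇒ C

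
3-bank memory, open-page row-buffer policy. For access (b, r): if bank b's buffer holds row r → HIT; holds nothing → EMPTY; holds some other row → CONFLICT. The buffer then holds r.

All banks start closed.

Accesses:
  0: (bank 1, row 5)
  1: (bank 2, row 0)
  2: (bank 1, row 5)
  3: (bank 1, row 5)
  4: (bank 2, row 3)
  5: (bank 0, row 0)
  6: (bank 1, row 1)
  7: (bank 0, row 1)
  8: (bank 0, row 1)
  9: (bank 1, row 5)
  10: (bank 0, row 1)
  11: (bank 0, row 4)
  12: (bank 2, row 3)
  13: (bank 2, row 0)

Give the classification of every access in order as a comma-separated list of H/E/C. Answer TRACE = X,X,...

  [0] b1 r5: no row ⇒ E
  [1] b2 r0: no row ⇒ E
  [2] b1 r5: had r5 ⇒ H
  [3] b1 r5: had r5 ⇒ H
  [4] b2 r3: had r0 ⇒ C
  [5] b0 r0: no row ⇒ E
  [6] b1 r1: had r5 ⇒ C
  [7] b0 r1: had r0 ⇒ C
  [8] b0 r1: had r1 ⇒ H
  [9] b1 r5: had r1 ⇒ C
  [10] b0 r1: had r1 ⇒ H
  [11] b0 r4: had r1 ⇒ C
  [12] b2 r3: had r3 ⇒ H
  [13] b2 r0: had r3 ⇒ C

TRACE = E,E,H,H,C,E,C,C,H,C,H,C,H,C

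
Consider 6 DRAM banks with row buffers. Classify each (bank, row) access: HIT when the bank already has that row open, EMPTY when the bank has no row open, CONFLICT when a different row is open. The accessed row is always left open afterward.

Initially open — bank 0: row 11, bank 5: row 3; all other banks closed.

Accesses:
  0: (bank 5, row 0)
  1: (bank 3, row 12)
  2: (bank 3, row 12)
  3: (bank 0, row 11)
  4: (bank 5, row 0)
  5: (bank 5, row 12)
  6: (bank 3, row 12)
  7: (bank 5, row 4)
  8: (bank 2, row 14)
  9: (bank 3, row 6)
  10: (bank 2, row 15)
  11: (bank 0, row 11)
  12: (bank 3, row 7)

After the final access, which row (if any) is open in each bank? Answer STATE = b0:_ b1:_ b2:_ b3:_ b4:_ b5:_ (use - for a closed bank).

step 0: bank5 3->0 [CONFLICT]
step 1: bank3 None->12 [EMPTY]
step 2: bank3 12->12 [HIT]
step 3: bank0 11->11 [HIT]
step 4: bank5 0->0 [HIT]
step 5: bank5 0->12 [CONFLICT]
step 6: bank3 12->12 [HIT]
step 7: bank5 12->4 [CONFLICT]
step 8: bank2 None->14 [EMPTY]
step 9: bank3 12->6 [CONFLICT]
step 10: bank2 14->15 [CONFLICT]
step 11: bank0 11->11 [HIT]
step 12: bank3 6->7 [CONFLICT]

STATE = b0:11 b1:- b2:15 b3:7 b4:- b5:4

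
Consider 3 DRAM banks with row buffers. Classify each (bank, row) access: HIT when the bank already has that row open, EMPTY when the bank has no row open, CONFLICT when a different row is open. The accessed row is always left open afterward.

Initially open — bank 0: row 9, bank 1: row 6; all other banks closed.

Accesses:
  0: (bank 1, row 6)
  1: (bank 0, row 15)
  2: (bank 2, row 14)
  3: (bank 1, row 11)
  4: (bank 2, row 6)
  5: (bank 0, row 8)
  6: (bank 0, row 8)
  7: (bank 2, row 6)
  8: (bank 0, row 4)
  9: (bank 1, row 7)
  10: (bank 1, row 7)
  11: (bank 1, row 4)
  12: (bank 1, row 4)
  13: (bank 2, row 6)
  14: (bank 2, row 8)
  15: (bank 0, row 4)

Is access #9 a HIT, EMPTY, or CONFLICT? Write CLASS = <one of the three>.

  [0] b1 r6: had r6 ⇒ H
  [1] b0 r15: had r9 ⇒ C
  [2] b2 r14: no row ⇒ E
  [3] b1 r11: had r6 ⇒ C
  [4] b2 r6: had r14 ⇒ C
  [5] b0 r8: had r15 ⇒ C
  [6] b0 r8: had r8 ⇒ H
  [7] b2 r6: had r6 ⇒ H
  [8] b0 r4: had r8 ⇒ C
  [9] b1 r7: had r11 ⇒ C
  [10] b1 r7: had r7 ⇒ H
  [11] b1 r4: had r7 ⇒ C
  [12] b1 r4: had r4 ⇒ H
  [13] b2 r6: had r6 ⇒ H
  [14] b2 r8: had r6 ⇒ C
  [15] b0 r4: had r4 ⇒ H

CLASS = CONFLICT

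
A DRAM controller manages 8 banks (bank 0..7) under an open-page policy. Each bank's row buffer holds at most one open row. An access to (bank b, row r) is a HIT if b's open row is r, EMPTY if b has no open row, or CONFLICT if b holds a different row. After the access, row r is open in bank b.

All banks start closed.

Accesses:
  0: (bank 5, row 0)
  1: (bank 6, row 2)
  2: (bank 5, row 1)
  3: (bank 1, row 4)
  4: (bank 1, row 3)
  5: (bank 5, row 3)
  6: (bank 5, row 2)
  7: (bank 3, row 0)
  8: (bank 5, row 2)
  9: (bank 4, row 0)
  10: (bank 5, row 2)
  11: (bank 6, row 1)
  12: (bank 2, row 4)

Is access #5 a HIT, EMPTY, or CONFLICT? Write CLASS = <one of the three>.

  [0] b5 r0: no row ⇒ E
  [1] b6 r2: no row ⇒ E
  [2] b5 r1: had r0 ⇒ C
  [3] b1 r4: no row ⇒ E
  [4] b1 r3: had r4 ⇒ C
  [5] b5 r3: had r1 ⇒ C
  [6] b5 r2: had r3 ⇒ C
  [7] b3 r0: no row ⇒ E
  [8] b5 r2: had r2 ⇒ H
  [9] b4 r0: no row ⇒ E
  [10] b5 r2: had r2 ⇒ H
  [11] b6 r1: had r2 ⇒ C
  [12] b2 r4: no row ⇒ E

CLASS = CONFLICT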